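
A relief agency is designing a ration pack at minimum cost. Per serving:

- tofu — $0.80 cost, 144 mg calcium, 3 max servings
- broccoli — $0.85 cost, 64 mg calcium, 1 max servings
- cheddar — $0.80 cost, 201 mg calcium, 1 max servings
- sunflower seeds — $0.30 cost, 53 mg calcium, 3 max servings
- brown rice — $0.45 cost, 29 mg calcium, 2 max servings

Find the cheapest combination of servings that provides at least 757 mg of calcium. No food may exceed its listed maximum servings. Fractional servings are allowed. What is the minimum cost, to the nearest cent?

$3.90

Cost per mg of calcium: cheddar $0.0040, tofu $0.0056, sunflower seeds $0.0057, broccoli $0.0133, brown rice $0.0155.
Take 1 serving of cheddar: +201.0 mg calcium for $0.80 (total $0.80, still need 556.0 mg).
Take 3 servings of tofu: +432.0 mg calcium for $2.40 (total $3.20, still need 124.0 mg).
Take 2.34 servings of sunflower seeds: +124.0 mg calcium for $0.70 (total $3.90, still need 0.0 mg).
Greedy by cheapest-per-mg is optimal for a single linear constraint, so the minimum cost is $3.90.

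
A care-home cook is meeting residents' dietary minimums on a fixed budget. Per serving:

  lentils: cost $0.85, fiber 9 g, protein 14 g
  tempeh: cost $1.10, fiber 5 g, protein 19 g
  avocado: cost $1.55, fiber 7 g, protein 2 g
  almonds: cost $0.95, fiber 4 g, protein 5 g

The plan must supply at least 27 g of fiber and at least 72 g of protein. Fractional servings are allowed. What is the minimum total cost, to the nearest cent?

$4.23

Check every corner: each single food scaled to meet both minima, and each pair solved so both constraints bind.
lentils only: max(27/9, 72/14) = 5.143 servings → $4.37.
tempeh only: max(27/5, 72/19) = 5.4 servings → $5.94.
avocado only: max(27/7, 72/2) = 36 servings → $55.80.
almonds only: max(27/4, 72/5) = 14.4 servings → $13.68.
lentils + tempeh with both tight: 1.515 servings and 2.673 servings → $4.23.
lentils + avocado with both targets exact would need a negative amount; discard.
lentils + almonds: intersection lies outside the first quadrant.
tempeh + avocado with both tight: 3.659 servings and 1.244 servings → $5.95.
tempeh + almonds with both tight: 3 servings and 3 servings → $6.15.
avocado + almonds with both targets exact would need a negative amount; discard.
The minimum over all feasible corners is $4.23.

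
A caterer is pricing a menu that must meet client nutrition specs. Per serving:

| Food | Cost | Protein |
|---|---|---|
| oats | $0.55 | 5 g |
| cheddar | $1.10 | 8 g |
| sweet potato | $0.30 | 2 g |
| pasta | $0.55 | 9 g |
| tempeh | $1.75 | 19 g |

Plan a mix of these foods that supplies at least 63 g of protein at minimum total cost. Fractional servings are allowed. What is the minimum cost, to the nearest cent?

Cost per g of protein: pasta $0.0611, tempeh $0.0921, oats $0.1100, cheddar $0.1375, sweet potato $0.1500.
With no serving limits, use only pasta: 63 g / 9 g = 7 servings × $0.55 = $3.85.

$3.85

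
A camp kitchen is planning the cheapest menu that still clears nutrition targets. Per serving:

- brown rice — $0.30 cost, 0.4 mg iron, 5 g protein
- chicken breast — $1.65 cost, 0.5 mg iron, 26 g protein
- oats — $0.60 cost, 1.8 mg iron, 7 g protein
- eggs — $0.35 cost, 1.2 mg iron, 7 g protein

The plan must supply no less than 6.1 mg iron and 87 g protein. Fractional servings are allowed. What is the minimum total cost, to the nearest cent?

$4.35

At the optimum either one food covers both requirements or two foods hit both targets exactly; no other combination can be cheaper.
brown rice only: max(6.1/0.4, 87/5) = 17.4 servings → $5.22.
chicken breast only: max(6.1/0.5, 87/26) = 12.2 servings → $20.13.
oats only: max(6.1/1.8, 87/7) = 12.43 servings → $7.46.
eggs only: max(6.1/1.2, 87/7) = 12.43 servings → $4.35.
brown rice + chicken breast with both tight: 14.57 servings and 0.5443 servings → $5.27.
brown rice + oats with both targets exact would need a negative amount; discard.
brown rice + eggs: the both-tight solution has a negative serving — not a feasible corner.
chicken breast + oats with both tight: 2.63 servings and 2.658 servings → $5.94.
chicken breast + eggs with both tight: 2.227 servings and 4.155 servings → $5.13.
oats + eggs: intersection lies outside the first quadrant.
So the least-cost plan costs $4.35.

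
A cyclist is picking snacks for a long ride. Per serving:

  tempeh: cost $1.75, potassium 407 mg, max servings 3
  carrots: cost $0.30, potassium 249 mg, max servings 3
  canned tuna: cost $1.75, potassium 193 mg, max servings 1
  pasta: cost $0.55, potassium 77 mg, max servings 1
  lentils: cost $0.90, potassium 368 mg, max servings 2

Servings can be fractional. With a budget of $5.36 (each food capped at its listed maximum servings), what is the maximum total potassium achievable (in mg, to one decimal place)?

Potassium per dollar: carrots 830, lentils 408.9, tempeh 232.6, pasta 140, canned tuna 110.3.
Take 3 servings of carrots: spends $0.90, +747.0 mg potassium (running total 747.0 mg).
Take 2 servings of lentils: spends $1.80, +736.0 mg potassium (running total 1483.0 mg).
Take 1.52 servings of tempeh: spends $2.66, +618.6 mg potassium (running total 2101.6 mg).
Filling greedily by potassium-per-dollar is optimal for one linear limit, giving 2101.6 mg.

2101.6 mg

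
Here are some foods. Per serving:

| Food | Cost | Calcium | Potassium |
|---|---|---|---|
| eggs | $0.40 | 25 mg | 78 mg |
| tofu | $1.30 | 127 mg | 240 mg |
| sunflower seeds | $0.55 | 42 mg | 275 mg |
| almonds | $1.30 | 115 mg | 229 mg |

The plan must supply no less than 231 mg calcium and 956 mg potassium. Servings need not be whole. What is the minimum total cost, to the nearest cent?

$2.68

A basic optimal solution has at most two foods positive. Try each food alone and each pair with both targets met exactly.
eggs only: max(231/25, 956/78) = 12.26 servings → $4.90.
tofu only: max(231/127, 956/240) = 3.983 servings → $5.18.
sunflower seeds only: max(231/42, 956/275) = 5.5 servings → $3.02.
almonds only: max(231/115, 956/229) = 4.175 servings → $5.43.
eggs + tofu with both targets exact would need a negative amount; discard.
eggs + sunflower seeds with both tight: 6.494 servings and 1.634 servings → $3.50.
eggs + almonds: intersection lies outside the first quadrant.
tofu + sunflower seeds with both tight: 0.9408 servings and 2.655 servings → $2.68.
tofu + almonds with both targets exact would need a negative amount; discard.
sunflower seeds + almonds with both tight: 2.592 servings and 1.062 servings → $2.81.
The minimum over all feasible corners is $2.68.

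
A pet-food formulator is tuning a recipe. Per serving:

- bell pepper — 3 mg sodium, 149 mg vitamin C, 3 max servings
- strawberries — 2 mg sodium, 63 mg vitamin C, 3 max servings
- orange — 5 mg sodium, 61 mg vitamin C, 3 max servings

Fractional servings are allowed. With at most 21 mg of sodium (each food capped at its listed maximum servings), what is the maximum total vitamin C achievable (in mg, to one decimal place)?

Vitamin C per mg sodium: bell pepper 49.67, strawberries 31.5, orange 12.2.
Take 3 servings of bell pepper: uses 9 mg sodium, +447.0 mg vitamin C (running total 447.0 mg).
Take 3 servings of strawberries: uses 6 mg sodium, +189.0 mg vitamin C (running total 636.0 mg).
Take 1.2 servings of orange: uses 6 mg sodium, +73.2 mg vitamin C (running total 709.2 mg).
Filling greedily by vitamin C-per-mg sodium is optimal for one linear limit, giving 709.2 mg.

709.2 mg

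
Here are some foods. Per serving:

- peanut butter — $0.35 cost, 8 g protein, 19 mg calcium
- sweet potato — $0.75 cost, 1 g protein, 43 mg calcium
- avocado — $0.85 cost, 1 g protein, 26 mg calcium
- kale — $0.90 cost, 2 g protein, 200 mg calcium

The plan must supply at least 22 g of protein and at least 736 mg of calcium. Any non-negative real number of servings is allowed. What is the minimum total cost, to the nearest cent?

peanut butter only: max(22/8, 736/19) = 38.74 servings → $13.56.
sweet potato only: max(22/1, 736/43) = 22 servings → $16.50.
avocado only: max(22/1, 736/26) = 28.31 servings → $24.06.
kale only: max(22/2, 736/200) = 11 servings → $9.90.
peanut butter + sweet potato with both tight: 0.6462 servings and 16.83 servings → $12.85.
peanut butter + avocado: the both-tight solution has a negative serving — not a feasible corner.
peanut butter + kale with both tight: 1.875 servings and 3.502 servings → $3.81.
sweet potato + avocado with both tight: 9.647 servings and 12.35 servings → $17.74.
sweet potato + kale: the both-tight solution has a negative serving — not a feasible corner.
avocado + kale with both tight: 19.78 servings and 1.108 servings → $17.81.
The minimum over all feasible corners is $3.81.

$3.81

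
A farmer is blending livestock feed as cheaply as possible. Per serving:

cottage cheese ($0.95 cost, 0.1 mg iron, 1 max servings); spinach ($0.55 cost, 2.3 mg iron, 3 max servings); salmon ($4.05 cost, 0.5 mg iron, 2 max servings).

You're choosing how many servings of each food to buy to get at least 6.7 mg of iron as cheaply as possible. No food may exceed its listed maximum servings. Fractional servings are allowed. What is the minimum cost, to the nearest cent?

Cost per mg of iron: spinach $0.2391, salmon $8.1000, cottage cheese $9.5000.
Take 2.913 servings of spinach: +6.7 mg iron for $1.60 (total $1.60, still need 0.0 mg).
Filling from the cheapest source first is optimal under one linear minimum: $1.60.

$1.60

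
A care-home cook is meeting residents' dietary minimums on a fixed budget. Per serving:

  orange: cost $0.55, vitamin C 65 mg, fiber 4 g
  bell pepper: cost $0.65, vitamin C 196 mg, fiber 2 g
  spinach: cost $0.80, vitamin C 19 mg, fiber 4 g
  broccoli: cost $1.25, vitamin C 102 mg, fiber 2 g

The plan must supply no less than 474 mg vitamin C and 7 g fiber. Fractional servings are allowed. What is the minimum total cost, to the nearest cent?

orange only: max(474/65, 7/4) = 7.292 servings → $4.01.
bell pepper only: max(474/196, 7/2) = 3.5 servings → $2.27.
spinach only: max(474/19, 7/4) = 24.95 servings → $19.96.
broccoli only: max(474/102, 7/2) = 4.647 servings → $5.81.
orange + bell pepper with both tight: 0.6483 servings and 2.203 servings → $1.79.
orange + spinach: the both-tight solution has a negative serving — not a feasible corner.
orange + broccoli: the both-tight solution has a negative serving — not a feasible corner.
bell pepper + spinach with both tight: 2.363 servings and 0.5684 servings → $1.99.
bell pepper + broccoli with both tight: 1.245 servings and 2.255 servings → $3.63.
spinach + broccoli with both targets exact would need a negative amount; discard.
The minimum over all feasible corners is $1.79.

$1.79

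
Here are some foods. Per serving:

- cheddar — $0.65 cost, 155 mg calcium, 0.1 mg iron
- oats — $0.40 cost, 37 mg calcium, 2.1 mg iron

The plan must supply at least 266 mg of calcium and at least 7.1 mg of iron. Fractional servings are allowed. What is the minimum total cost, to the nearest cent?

$1.93

Two binding constraints pin down two serving amounts, so the optimal mix uses at most two foods. The candidates are each food alone (scaled to the tighter of calcium/iron) and each pair with both constraints tight.
cheddar only: max(266/155, 7.1/0.1) = 71 servings → $46.15.
oats only: max(266/37, 7.1/2.1) = 7.189 servings → $2.88.
cheddar + oats with both tight: 0.9195 servings and 3.337 servings → $1.93.
So the least-cost plan costs $1.93.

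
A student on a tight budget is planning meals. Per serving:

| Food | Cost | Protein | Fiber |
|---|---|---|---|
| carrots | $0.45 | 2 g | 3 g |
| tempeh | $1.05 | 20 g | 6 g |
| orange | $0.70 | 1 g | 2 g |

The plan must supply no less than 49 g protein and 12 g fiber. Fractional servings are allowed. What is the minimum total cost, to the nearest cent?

An LP optimum is at a vertex; with two nutrient constraints at most two foods are used. Check each candidate.
carrots only: max(49/2, 12/3) = 24.5 servings → $11.03.
tempeh only: max(49/20, 12/6) = 2.45 servings → $2.57.
orange only: max(49/1, 12/2) = 49 servings → $34.30.
carrots + tempeh with both targets exact would need a negative amount; discard.
carrots + orange: intersection lies outside the first quadrant.
tempeh + orange: intersection lies outside the first quadrant.
The minimum over all feasible corners is $2.57.

$2.57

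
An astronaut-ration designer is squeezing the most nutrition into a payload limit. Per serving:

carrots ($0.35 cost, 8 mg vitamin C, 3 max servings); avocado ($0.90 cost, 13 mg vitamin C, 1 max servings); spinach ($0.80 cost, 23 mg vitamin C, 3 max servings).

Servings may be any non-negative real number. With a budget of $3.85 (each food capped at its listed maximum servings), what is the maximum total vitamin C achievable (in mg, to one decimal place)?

98.8 mg

Vitamin C per dollar: spinach 28.75, carrots 22.86, avocado 14.44.
Take 3 servings of spinach: spends $2.40, +69.0 mg vitamin C (running total 69.0 mg).
Take 3 servings of carrots: spends $1.05, +24.0 mg vitamin C (running total 93.0 mg).
Take 0.4444 servings of avocado: spends $0.40, +5.8 mg vitamin C (running total 98.8 mg).
Filling greedily by vitamin C-per-dollar is optimal for one linear limit, giving 98.8 mg.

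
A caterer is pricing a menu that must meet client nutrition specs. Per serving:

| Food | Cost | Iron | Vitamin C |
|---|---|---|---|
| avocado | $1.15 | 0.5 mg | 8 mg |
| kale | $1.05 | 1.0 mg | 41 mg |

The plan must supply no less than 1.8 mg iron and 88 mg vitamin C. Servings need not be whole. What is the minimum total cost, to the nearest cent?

Check every corner: each single food scaled to meet both minima, and each pair solved so both constraints bind.
avocado only: max(1.8/0.5, 88/8) = 11 servings → $12.65.
kale only: max(1.8/1.0, 88/41) = 2.146 servings → $2.25.
avocado + kale: intersection lies outside the first quadrant.
Cheapest feasible corner: $2.25.

$2.25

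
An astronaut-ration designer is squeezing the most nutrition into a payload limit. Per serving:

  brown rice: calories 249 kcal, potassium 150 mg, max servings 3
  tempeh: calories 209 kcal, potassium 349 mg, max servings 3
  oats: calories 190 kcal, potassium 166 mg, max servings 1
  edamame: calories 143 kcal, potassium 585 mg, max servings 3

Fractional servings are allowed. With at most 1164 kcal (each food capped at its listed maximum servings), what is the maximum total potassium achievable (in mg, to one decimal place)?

Potassium per kcal: edamame 4.091, tempeh 1.67, oats 0.8737, brown rice 0.6024.
Take 3 servings of edamame: uses 429 kcal, +1755.0 mg potassium (running total 1755.0 mg).
Take 3 servings of tempeh: uses 627 kcal, +1047.0 mg potassium (running total 2802.0 mg).
Take 0.5684 servings of oats: uses 108 kcal, +94.4 mg potassium (running total 2896.4 mg).
Greedy by best ratio exhausts the calories allowance optimally: 2896.4 mg.

2896.4 mg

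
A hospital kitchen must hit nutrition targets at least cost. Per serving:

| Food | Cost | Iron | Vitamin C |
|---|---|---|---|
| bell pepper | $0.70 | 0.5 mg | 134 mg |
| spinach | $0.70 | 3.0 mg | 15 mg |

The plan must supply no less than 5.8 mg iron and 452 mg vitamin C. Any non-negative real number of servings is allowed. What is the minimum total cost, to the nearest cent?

The cheapest plan sits at a corner of the feasible region — with two constraints it uses at most two foods.
bell pepper only: max(5.8/0.5, 452/134) = 11.6 servings → $8.12.
spinach only: max(5.8/3.0, 452/15) = 30.13 servings → $21.09.
bell pepper + spinach with both tight: 3.217 servings and 1.397 servings → $3.23.
The minimum over all feasible corners is $3.23.

$3.23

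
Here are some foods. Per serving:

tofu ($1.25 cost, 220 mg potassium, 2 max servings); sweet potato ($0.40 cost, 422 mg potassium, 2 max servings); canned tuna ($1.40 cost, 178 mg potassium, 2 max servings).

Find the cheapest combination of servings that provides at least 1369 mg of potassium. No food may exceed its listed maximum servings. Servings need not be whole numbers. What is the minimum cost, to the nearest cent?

Cost per mg of potassium: sweet potato $0.0009, tofu $0.0057, canned tuna $0.0079.
Take 2 servings of sweet potato: +844.0 mg potassium for $0.80 (total $0.80, still need 525.0 mg).
Take 2 servings of tofu: +440.0 mg potassium for $2.50 (total $3.30, still need 85.0 mg).
Take 0.4775 servings of canned tuna: +85.0 mg potassium for $0.67 (total $3.97, still need 0.0 mg).
Greedy by cheapest-per-mg is optimal for a single linear constraint, so the minimum cost is $3.97.

$3.97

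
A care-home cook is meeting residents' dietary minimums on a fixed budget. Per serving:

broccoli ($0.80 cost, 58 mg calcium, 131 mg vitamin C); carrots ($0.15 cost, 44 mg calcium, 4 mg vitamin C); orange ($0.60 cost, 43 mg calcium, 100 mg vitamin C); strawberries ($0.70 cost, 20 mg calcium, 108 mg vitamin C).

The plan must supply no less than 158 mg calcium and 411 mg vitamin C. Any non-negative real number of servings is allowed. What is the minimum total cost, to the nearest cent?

$2.47

broccoli only: max(158/58, 411/131) = 3.137 servings → $2.51.
carrots only: max(158/44, 411/4) = 102.8 servings → $15.41.
orange only: max(158/43, 411/100) = 4.11 servings → $2.47.
strawberries only: max(158/20, 411/108) = 7.9 servings → $5.53.
broccoli + carrots: intersection lies outside the first quadrant.
broccoli + orange: the both-tight solution has a negative serving — not a feasible corner.
broccoli + strawberries with both tight: 2.427 servings and 0.8617 servings → $2.54.
carrots + orange: intersection lies outside the first quadrant.
carrots + strawberries with both tight: 1.893 servings and 3.735 servings → $2.90.
orange + strawberries with both tight: 3.345 servings and 0.7084 servings → $2.50.
Cheapest feasible corner: $2.47.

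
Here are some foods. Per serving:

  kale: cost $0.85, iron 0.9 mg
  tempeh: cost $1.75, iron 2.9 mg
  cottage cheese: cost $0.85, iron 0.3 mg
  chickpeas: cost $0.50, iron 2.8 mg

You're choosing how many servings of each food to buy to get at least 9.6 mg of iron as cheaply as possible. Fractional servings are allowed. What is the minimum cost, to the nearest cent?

$1.71

Cost per mg of iron: chickpeas $0.1786, tempeh $0.6034, kale $0.9444, cottage cheese $2.8333.
With no serving limits, use only chickpeas: 9.6 mg / 2.8 mg = 3.429 servings × $0.50 = $1.71.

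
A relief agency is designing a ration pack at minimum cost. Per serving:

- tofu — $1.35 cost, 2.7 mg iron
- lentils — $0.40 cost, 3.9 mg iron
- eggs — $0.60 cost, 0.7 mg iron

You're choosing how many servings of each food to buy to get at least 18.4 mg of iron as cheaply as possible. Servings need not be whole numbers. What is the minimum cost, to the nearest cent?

$1.89

Cost per mg of iron: lentils $0.1026, tofu $0.5000, eggs $0.8571.
With no serving limits, use only lentils: 18.4 mg / 3.9 mg = 4.718 servings × $0.40 = $1.89.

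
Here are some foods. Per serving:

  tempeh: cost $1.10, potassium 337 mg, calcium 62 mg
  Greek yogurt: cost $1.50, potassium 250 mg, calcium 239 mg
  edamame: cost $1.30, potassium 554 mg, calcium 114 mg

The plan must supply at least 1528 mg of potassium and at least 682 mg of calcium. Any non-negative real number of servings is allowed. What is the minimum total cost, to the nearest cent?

A basic optimal solution has at most two foods positive. Try each food alone and each pair with both targets met exactly.
tempeh only: max(1528/337, 682/62) = 11 servings → $12.10.
Greek yogurt only: max(1528/250, 682/239) = 6.112 servings → $9.17.
edamame only: max(1528/554, 682/114) = 5.982 servings → $7.78.
tempeh + Greek yogurt with both tight: 2.993 servings and 2.077 servings → $6.41.
tempeh + edamame with both targets exact would need a negative amount; discard.
Greek yogurt + edamame with both tight: 1.96 servings and 1.874 servings → $5.38.
So the least-cost plan costs $5.38.

$5.38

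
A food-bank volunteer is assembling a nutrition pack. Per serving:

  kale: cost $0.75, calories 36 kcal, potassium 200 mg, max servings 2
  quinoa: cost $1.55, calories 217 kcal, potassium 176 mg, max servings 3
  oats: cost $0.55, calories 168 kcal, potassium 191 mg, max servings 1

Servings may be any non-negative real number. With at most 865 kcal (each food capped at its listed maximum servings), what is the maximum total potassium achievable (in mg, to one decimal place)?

1097.9 mg

Potassium per kcal: kale 5.556, oats 1.137, quinoa 0.8111.
Take 2 servings of kale: uses 72 kcal, +400.0 mg potassium (running total 400.0 mg).
Take 1 serving of oats: uses 168 kcal, +191.0 mg potassium (running total 591.0 mg).
Take 2.88 servings of quinoa: uses 625 kcal, +506.9 mg potassium (running total 1097.9 mg).
Greedy by best ratio exhausts the calories allowance optimally: 1097.9 mg.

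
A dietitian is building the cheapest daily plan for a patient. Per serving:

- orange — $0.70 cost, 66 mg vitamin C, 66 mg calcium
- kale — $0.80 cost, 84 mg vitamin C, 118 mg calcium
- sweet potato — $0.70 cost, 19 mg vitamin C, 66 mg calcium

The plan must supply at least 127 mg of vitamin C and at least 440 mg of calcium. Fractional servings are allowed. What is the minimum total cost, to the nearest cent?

Compare the cost at each extreme point of the feasible region.
orange only: max(127/66, 440/66) = 6.667 servings → $4.67.
kale only: max(127/84, 440/118) = 3.729 servings → $2.98.
sweet potato only: max(127/19, 440/66) = 6.684 servings → $4.68.
orange + kale: the both-tight solution has a negative serving — not a feasible corner.
orange + sweet potato with both tight: 0.007092 servings and 6.66 servings → $4.67.
kale + sweet potato with both tight: 0.006663 servings and 6.655 servings → $4.66.
Cheapest feasible corner: $2.98.

$2.98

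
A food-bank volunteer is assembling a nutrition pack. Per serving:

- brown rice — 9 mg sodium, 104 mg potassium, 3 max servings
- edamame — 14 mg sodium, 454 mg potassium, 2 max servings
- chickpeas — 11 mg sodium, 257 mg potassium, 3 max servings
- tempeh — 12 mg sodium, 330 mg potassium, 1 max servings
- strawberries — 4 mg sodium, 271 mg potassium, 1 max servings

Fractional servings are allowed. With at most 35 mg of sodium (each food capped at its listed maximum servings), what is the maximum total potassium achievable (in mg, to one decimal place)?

1261.5 mg

Potassium per mg sodium: strawberries 67.75, edamame 32.43, tempeh 27.5, chickpeas 23.36, brown rice 11.56.
Take 1 serving of strawberries: uses 4 mg sodium, +271.0 mg potassium (running total 271.0 mg).
Take 2 servings of edamame: uses 28 mg sodium, +908.0 mg potassium (running total 1179.0 mg).
Take 0.25 servings of tempeh: uses 3 mg sodium, +82.5 mg potassium (running total 1261.5 mg).
Filling greedily by potassium-per-mg sodium is optimal for one linear limit, giving 1261.5 mg.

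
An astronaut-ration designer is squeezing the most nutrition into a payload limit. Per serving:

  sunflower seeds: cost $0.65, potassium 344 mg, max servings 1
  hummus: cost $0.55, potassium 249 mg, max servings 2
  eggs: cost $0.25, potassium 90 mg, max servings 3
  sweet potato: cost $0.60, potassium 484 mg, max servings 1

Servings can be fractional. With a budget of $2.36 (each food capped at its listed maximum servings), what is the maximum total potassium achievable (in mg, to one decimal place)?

1329.6 mg

Potassium per dollar: sweet potato 806.7, sunflower seeds 529.2, hummus 452.7, eggs 360.
Take 1 serving of sweet potato: spends $0.60, +484.0 mg potassium (running total 484.0 mg).
Take 1 serving of sunflower seeds: spends $0.65, +344.0 mg potassium (running total 828.0 mg).
Take 2 servings of hummus: spends $1.10, +498.0 mg potassium (running total 1326.0 mg).
Take 0.04 servings of eggs: spends $0.01, +3.6 mg potassium (running total 1329.6 mg).
Filling greedily by potassium-per-dollar is optimal for one linear limit, giving 1329.6 mg.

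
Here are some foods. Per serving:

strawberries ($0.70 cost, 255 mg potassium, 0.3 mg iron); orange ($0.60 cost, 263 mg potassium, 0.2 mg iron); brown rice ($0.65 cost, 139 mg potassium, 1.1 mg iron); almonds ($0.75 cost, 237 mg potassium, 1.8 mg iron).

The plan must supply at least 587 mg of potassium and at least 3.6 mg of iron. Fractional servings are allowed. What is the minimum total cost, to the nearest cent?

$1.75

Compare the cost at each extreme point of the feasible region.
strawberries only: max(587/255, 3.6/0.3) = 12 servings → $8.40.
orange only: max(587/263, 3.6/0.2) = 18 servings → $10.80.
brown rice only: max(587/139, 3.6/1.1) = 4.223 servings → $2.74.
almonds only: max(587/237, 3.6/1.8) = 2.477 servings → $1.86.
strawberries + orange with both targets exact would need a negative amount; discard.
strawberries + brown rice with both tight: 0.6085 servings and 3.107 servings → $2.45.
strawberries + almonds with both tight: 0.5244 servings and 1.913 servings → $1.80.
orange + brown rice with both tight: 0.5556 servings and 3.172 servings → $2.39.
orange + almonds with both tight: 0.4775 servings and 1.947 servings → $1.75.
brown rice + almonds with both targets exact would need a negative amount; discard.
Cheapest feasible corner: $1.75.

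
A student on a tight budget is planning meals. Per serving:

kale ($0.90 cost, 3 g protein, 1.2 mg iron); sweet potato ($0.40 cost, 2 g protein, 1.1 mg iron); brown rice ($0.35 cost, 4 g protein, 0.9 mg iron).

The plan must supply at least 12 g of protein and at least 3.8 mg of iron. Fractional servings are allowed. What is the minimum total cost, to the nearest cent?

Two binding constraints pin down two serving amounts, so the optimal mix uses at most two foods. The candidates are each food alone (scaled to the tighter of protein/iron) and each pair with both constraints tight.
kale only: max(12/3, 3.8/1.2) = 4 servings → $3.60.
sweet potato only: max(12/2, 3.8/1.1) = 6 servings → $2.40.
brown rice only: max(12/4, 3.8/0.9) = 4.222 servings → $1.48.
kale + sweet potato with both targets exact would need a negative amount; discard.
kale + brown rice with both tight: 2.095 servings and 1.429 servings → $2.39.
sweet potato + brown rice with both tight: 1.692 servings and 2.154 servings → $1.43.
The minimum over all feasible corners is $1.43.

$1.43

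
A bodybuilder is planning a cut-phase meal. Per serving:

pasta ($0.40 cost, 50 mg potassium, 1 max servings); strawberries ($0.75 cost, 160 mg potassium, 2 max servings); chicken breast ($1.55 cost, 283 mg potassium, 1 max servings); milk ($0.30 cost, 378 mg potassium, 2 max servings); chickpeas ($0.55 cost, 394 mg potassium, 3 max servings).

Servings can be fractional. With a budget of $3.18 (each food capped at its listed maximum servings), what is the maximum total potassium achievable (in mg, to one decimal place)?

Potassium per dollar: milk 1260, chickpeas 716.4, strawberries 213.3, chicken breast 182.6, pasta 125.
Take 2 servings of milk: spends $0.60, +756.0 mg potassium (running total 756.0 mg).
Take 3 servings of chickpeas: spends $1.65, +1182.0 mg potassium (running total 1938.0 mg).
Take 1.24 servings of strawberries: spends $0.93, +198.4 mg potassium (running total 2136.4 mg).
Filling greedily by potassium-per-dollar is optimal for one linear limit, giving 2136.4 mg.

2136.4 mg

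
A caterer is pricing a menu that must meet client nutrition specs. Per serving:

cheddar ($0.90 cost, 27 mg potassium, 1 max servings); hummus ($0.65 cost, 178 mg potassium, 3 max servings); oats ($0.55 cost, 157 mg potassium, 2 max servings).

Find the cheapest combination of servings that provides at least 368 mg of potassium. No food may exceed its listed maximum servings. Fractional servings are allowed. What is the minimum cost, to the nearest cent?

Cost per mg of potassium: oats $0.0035, hummus $0.0037, cheddar $0.0333.
Take 2 servings of oats: +314.0 mg potassium for $1.10 (total $1.10, still need 54.0 mg).
Take 0.3034 servings of hummus: +54.0 mg potassium for $0.20 (total $1.30, still need 0.0 mg).
Greedy by cheapest-per-mg is optimal for a single linear constraint, so the minimum cost is $1.30.

$1.30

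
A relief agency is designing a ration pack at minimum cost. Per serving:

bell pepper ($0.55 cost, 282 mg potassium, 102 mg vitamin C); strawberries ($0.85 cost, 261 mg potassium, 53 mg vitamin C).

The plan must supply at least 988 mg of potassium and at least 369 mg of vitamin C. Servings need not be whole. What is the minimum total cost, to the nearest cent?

The cheapest plan sits at a corner of the feasible region — with two constraints it uses at most two foods.
bell pepper only: max(988/282, 369/102) = 3.618 servings → $1.99.
strawberries only: max(988/261, 369/53) = 6.962 servings → $5.92.
bell pepper + strawberries: the both-tight solution has a negative serving — not a feasible corner.
The minimum over all feasible corners is $1.99.

$1.99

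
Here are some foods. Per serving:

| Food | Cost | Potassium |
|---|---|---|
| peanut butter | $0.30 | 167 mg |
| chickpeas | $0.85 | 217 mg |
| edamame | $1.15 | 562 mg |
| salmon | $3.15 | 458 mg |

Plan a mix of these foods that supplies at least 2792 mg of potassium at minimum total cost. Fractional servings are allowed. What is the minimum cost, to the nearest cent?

$5.02

Cost per mg of potassium: peanut butter $0.0018, edamame $0.0020, chickpeas $0.0039, salmon $0.0069.
With no serving limits, use only peanut butter: 2792 mg / 167 mg = 16.72 servings × $0.30 = $5.02.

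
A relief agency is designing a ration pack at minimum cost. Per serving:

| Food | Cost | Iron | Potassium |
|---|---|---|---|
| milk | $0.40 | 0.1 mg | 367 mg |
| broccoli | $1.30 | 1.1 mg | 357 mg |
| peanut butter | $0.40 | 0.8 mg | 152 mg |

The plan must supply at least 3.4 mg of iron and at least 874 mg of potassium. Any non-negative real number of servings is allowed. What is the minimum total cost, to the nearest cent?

$1.93

milk only: max(3.4/0.1, 874/367) = 34 servings → $13.60.
broccoli only: max(3.4/1.1, 874/357) = 3.091 servings → $4.02.
peanut butter only: max(3.4/0.8, 874/152) = 5.75 servings → $2.30.
milk + broccoli: the both-tight solution has a negative serving — not a feasible corner.
milk + peanut butter with both tight: 0.6552 servings and 4.168 servings → $1.93.
broccoli + peanut butter with both tight: 1.541 servings and 2.132 servings → $2.86.
So the least-cost plan costs $1.93.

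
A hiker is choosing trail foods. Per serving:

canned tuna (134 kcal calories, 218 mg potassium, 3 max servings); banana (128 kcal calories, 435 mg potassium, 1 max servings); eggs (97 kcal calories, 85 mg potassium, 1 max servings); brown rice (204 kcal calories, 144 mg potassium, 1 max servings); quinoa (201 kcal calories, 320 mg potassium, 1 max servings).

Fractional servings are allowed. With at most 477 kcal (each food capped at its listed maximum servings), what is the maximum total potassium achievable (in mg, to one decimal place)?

1002.8 mg

Potassium per kcal: banana 3.398, canned tuna 1.627, quinoa 1.592, eggs 0.8763, brown rice 0.7059.
Take 1 serving of banana: uses 128 kcal, +435.0 mg potassium (running total 435.0 mg).
Take 2.604 servings of canned tuna: uses 349 kcal, +567.8 mg potassium (running total 1002.8 mg).
Filling greedily by potassium-per-kcal is optimal for one linear limit, giving 1002.8 mg.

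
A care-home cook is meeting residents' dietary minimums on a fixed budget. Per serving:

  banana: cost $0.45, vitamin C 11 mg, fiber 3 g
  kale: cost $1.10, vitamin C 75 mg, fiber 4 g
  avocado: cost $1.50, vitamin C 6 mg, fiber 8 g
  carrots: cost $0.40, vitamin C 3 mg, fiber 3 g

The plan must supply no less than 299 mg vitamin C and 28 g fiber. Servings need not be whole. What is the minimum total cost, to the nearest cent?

Compare the cost at each extreme point of the feasible region.
banana only: max(299/11, 28/3) = 27.18 servings → $12.23.
kale only: max(299/75, 28/4) = 7 servings → $7.70.
avocado only: max(299/6, 28/8) = 49.83 servings → $74.75.
carrots only: max(299/3, 28/3) = 99.67 servings → $39.87.
banana + kale with both tight: 4.994 servings and 3.254 servings → $5.83.
banana + avocado: the both-tight solution has a negative serving — not a feasible corner.
banana + carrots: the both-tight solution has a negative serving — not a feasible corner.
kale + avocado with both tight: 3.861 servings and 1.569 servings → $6.60.
kale + carrots with both tight: 3.817 servings and 4.244 servings → $5.90.
avocado + carrots with both targets exact would need a negative amount; discard.
So the least-cost plan costs $5.83.

$5.83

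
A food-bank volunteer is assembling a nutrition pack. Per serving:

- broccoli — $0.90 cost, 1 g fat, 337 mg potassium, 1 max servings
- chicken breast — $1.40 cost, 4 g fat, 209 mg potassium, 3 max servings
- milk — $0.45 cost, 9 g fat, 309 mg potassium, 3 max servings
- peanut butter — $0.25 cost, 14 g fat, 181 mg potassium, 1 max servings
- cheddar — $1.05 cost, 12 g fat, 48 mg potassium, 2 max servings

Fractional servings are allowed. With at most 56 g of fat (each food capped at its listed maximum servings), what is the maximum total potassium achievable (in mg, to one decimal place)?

Potassium per g fat: broccoli 337, chicken breast 52.25, milk 34.33, peanut butter 12.93, cheddar 4.
Take 1 serving of broccoli: uses 1 g fat, +337.0 mg potassium (running total 337.0 mg).
Take 3 servings of chicken breast: uses 12 g fat, +627.0 mg potassium (running total 964.0 mg).
Take 3 servings of milk: uses 27 g fat, +927.0 mg potassium (running total 1891.0 mg).
Take 1 serving of peanut butter: uses 14 g fat, +181.0 mg potassium (running total 2072.0 mg).
Take 0.1667 servings of cheddar: uses 2 g fat, +8.0 mg potassium (running total 2080.0 mg).
Filling greedily by potassium-per-g fat is optimal for one linear limit, giving 2080.0 mg.

2080.0 mg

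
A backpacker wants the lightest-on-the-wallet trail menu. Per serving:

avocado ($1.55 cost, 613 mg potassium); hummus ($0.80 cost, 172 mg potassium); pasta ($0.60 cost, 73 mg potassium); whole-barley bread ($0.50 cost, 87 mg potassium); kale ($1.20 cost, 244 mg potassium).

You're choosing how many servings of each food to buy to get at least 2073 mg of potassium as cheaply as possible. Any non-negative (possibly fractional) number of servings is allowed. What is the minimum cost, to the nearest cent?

$5.24

Cost per mg of potassium: avocado $0.0025, hummus $0.0047, kale $0.0049, whole-barley bread $0.0057, pasta $0.0082.
With no serving limits, use only avocado: 2073 mg / 613 mg = 3.382 servings × $1.55 = $5.24.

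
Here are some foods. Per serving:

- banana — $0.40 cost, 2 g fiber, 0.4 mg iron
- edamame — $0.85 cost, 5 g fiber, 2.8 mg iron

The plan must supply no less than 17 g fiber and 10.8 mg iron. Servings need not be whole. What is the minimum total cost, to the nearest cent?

$3.28

The cheapest plan sits at a corner of the feasible region — with two constraints it uses at most two foods.
banana only: max(17/2, 10.8/0.4) = 27 servings → $10.80.
edamame only: max(17/5, 10.8/2.8) = 3.857 servings → $3.28.
banana + edamame: the both-tight solution has a negative serving — not a feasible corner.
The minimum over all feasible corners is $3.28.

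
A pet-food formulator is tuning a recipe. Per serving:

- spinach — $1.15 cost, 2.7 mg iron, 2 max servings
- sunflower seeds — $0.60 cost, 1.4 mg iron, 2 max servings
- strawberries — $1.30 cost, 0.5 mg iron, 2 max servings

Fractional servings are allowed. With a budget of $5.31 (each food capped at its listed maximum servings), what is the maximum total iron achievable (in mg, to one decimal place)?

8.9 mg

Iron per dollar: spinach 2.348, sunflower seeds 2.333, strawberries 0.3846.
Take 2 servings of spinach: spends $2.30, +5.4 mg iron (running total 5.4 mg).
Take 2 servings of sunflower seeds: spends $1.20, +2.8 mg iron (running total 8.2 mg).
Take 1.392 servings of strawberries: spends $1.81, +0.7 mg iron (running total 8.9 mg).
Greedy by best ratio exhausts the cost allowance optimally: 8.9 mg.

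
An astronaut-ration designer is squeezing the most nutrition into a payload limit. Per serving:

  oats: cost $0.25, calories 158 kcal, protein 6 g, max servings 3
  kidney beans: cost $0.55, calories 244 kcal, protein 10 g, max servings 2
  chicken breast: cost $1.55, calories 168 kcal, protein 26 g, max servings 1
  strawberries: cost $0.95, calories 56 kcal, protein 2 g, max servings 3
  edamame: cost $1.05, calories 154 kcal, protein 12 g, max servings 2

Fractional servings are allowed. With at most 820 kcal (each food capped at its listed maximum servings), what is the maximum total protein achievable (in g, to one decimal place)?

64.1 g

Protein per kcal: chicken breast 0.1548, edamame 0.07792, kidney beans 0.04098, oats 0.03797, strawberries 0.03571.
Take 1 serving of chicken breast: uses 168 kcal, +26.0 g protein (running total 26.0 g).
Take 2 servings of edamame: uses 308 kcal, +24.0 g protein (running total 50.0 g).
Take 1.41 servings of kidney beans: uses 344 kcal, +14.1 g protein (running total 64.1 g).
Greedy by best ratio exhausts the calories allowance optimally: 64.1 g.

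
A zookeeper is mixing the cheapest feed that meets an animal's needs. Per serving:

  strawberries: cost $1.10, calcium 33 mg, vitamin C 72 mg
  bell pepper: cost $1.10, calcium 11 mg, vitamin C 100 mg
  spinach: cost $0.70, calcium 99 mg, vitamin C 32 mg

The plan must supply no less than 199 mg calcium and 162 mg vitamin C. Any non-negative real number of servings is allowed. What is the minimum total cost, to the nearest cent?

An LP optimum is at a vertex; with two nutrient constraints at most two foods are used. Check each candidate.
strawberries only: max(199/33, 162/72) = 6.03 servings → $6.63.
bell pepper only: max(199/11, 162/100) = 18.09 servings → $19.90.
spinach only: max(199/99, 162/32) = 5.062 servings → $3.54.
strawberries + bell pepper with both targets exact would need a negative amount; discard.
strawberries + spinach with both tight: 1.593 servings and 1.479 servings → $2.79.
bell pepper + spinach with both tight: 1.013 servings and 1.898 servings → $2.44.
So the least-cost plan costs $2.44.

$2.44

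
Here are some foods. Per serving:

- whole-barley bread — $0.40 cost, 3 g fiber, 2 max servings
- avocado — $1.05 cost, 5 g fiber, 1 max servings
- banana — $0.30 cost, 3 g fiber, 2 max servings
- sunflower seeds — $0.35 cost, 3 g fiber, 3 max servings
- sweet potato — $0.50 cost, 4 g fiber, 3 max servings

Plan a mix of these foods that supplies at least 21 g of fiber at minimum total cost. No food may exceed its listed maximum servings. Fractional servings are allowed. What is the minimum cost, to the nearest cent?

Cost per g of fiber: banana $0.1000, sunflower seeds $0.1167, sweet potato $0.1250, whole-barley bread $0.1333, avocado $0.2100.
Take 2 servings of banana: +6.0 g fiber for $0.60 (total $0.60, still need 15.0 g).
Take 3 servings of sunflower seeds: +9.0 g fiber for $1.05 (total $1.65, still need 6.0 g).
Take 1.5 servings of sweet potato: +6.0 g fiber for $0.75 (total $2.40, still need 0.0 g).
Filling from the cheapest source first is optimal under one linear minimum: $2.40.

$2.40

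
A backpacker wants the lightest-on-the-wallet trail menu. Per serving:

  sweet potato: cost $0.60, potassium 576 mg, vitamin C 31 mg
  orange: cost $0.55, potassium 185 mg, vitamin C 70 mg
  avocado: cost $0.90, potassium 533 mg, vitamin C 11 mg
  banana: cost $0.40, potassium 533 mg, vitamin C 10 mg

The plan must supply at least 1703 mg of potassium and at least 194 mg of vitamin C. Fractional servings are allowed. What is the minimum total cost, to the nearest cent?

$2.28

A basic optimal solution has at most two foods positive. Try each food alone and each pair with both targets met exactly.
sweet potato only: max(1703/576, 194/31) = 6.258 servings → $3.75.
orange only: max(1703/185, 194/70) = 9.205 servings → $5.06.
avocado only: max(1703/533, 194/11) = 17.64 servings → $15.87.
banana only: max(1703/533, 194/10) = 19.4 servings → $7.76.
sweet potato + orange with both tight: 2.409 servings and 1.705 servings → $2.38.
sweet potato + avocado: the both-tight solution has a negative serving — not a feasible corner.
sweet potato + banana: the both-tight solution has a negative serving — not a feasible corner.
orange + avocado with both tight: 2.4 servings and 2.362 servings → $3.45.
orange + banana with both tight: 2.436 servings and 2.35 servings → $2.28.
avocado + banana with both targets exact would need a negative amount; discard.
The minimum over all feasible corners is $2.28.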